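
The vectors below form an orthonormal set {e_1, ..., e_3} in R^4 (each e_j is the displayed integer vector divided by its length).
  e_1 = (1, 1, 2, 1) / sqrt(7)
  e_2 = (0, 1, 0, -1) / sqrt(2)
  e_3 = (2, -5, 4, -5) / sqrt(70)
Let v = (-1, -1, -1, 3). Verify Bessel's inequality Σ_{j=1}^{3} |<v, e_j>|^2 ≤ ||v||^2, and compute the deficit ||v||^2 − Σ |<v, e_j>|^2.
Σ |<v, e_j>|^2 = 59/5; ||v||^2 = 12; deficit = 1/5

Write each e_j = u_j / sqrt(<u_j, u_j>) where u_j is the displayed integer vector. Then <v, e_j> = <v, u_j> / sqrt(<u_j, u_j>), so |<v, e_j>|^2 = <v, u_j>^2 / <u_j, u_j>.
Coefficients: <v, e_1> = -1/sqrt(7), <v, e_2> = -4/sqrt(2), <v, e_3> = -16/sqrt(70).
Square and sum: Σ |<v, e_j>|^2 = 59/5.
Compute ||v||^2 = v·v = 12.
Deficit = 12 − 59/5 = 1/5 ≥ 0, confirming Bessel's inequality. (The deficit equals ||v − Σ <v,e_j> e_j||^2, the squared distance from v to span{e_j}.)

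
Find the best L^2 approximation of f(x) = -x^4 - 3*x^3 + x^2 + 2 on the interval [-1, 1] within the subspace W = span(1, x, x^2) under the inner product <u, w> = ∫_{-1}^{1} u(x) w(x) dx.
g(x) = x^2/7 - 9*x/5 + 73/35

The best approximation g ∈ W is the orthogonal projection of f onto W. Writing g = a_0 + a_1 x + a_2 x^2, the coefficients solve the normal equations G · a = b where
  G_{ij} = <φ_i, φ_j> and b_i = <f, φ_i>, with φ_0 = 1, φ_1 = x, φ_2 = x^2.
G =
  [2, 0, 2/3]
  [0, 2/3, 0]
  [2/3, 0, 2/5],
b = (64/15, -6/5, 152/105).
Solving gives a_0 = 73/35, a_1 = -9/5, a_2 = 1/7, so
  g(x) = x^2/7 - 9*x/5 + 73/35.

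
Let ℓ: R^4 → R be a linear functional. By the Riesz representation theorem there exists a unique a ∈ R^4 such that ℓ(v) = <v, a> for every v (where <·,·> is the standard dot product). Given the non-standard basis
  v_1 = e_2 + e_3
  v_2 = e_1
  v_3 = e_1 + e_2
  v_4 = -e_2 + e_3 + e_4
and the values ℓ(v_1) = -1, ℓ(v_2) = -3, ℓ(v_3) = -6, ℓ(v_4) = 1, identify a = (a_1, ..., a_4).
a = (-3, -3, 2, -4)

Write a = (a_1, ..., a_4) in the standard basis. For each basis vector v_i, ℓ(v_i) = <v_i, a> is a linear equation in the a_j's. Collect the n equations into a matrix system V a = ℓ, where row i of V is v_i (expressed in the standard basis). Since V is invertible (lower-triangular with 1s on the diagonal, up to permutation), solve by back-substitution:
  V =
[[0, 1, 1, 0],
 [1, 0, 0, 0],
 [1, 1, 0, 0],
 [0, -1, 1, 1]]
  V a = (-1, -3, -6, 1)
Solving gives a = (-3, -3, 2, -4).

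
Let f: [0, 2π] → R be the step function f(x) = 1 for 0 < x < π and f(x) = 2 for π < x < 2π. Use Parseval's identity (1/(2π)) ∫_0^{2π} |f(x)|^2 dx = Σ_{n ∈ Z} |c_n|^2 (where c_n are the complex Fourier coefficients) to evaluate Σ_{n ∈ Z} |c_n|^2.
Σ |c_n|^2 = 5/2

Parseval equates the L^2 energy of f (normalised by 1/(2π)) with the ℓ^2 sum of its Fourier coefficients: (1/(2π)) ∫_0^{2π} |f|^2 = Σ |c_n|^2.
Compute the left side: (1/(2π)) [∫_0^π 1^2 dx + ∫_π^{2π} 2^2 dx] = (1/(2π)) · (1π + 4π) = (1 + 4)/2 = 5/2.
So Σ_{n ∈ Z} |c_n|^2 = 5/2.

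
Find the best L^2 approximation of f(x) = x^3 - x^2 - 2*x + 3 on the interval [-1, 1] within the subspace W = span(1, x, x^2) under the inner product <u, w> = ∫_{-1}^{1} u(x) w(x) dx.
g(x) = -x^2 - 7*x/5 + 3

The best approximation g ∈ W is the orthogonal projection of f onto W. Writing g = a_0 + a_1 x + a_2 x^2, the coefficients solve the normal equations G · a = b where
  G_{ij} = <φ_i, φ_j> and b_i = <f, φ_i>, with φ_0 = 1, φ_1 = x, φ_2 = x^2.
G =
  [2, 0, 2/3]
  [0, 2/3, 0]
  [2/3, 0, 2/5],
b = (16/3, -14/15, 8/5).
Solving gives a_0 = 3, a_1 = -7/5, a_2 = -1, so
  g(x) = -x^2 - 7*x/5 + 3.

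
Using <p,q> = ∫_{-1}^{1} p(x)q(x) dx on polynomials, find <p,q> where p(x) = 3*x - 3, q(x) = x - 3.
<p,q> = 20

Expand the product: p(x)·q(x) = 3*x^2 - 12*x + 9.
∫_{-1}^{1} of each monomial x^k gives [2/(k+1) if k even, 0 if k odd]. Integrating term-by-term (or equivalently evaluating the antiderivative F(x) = x^3 - 6*x^2 + 9*x at the endpoints):
  F(1) − F(−1) = 4 − (-16) = 20.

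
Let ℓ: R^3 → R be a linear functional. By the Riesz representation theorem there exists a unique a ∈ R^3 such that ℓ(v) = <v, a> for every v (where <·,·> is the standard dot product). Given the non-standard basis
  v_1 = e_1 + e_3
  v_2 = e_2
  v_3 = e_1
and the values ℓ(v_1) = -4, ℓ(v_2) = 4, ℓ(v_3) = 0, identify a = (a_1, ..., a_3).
a = (0, 4, -4)

Write a = (a_1, ..., a_3) in the standard basis. For each basis vector v_i, ℓ(v_i) = <v_i, a> is a linear equation in the a_j's. Collect the n equations into a matrix system V a = ℓ, where row i of V is v_i (expressed in the standard basis). Since V is invertible (lower-triangular with 1s on the diagonal, up to permutation), solve by back-substitution:
  V =
[[1, 0, 1],
 [0, 1, 0],
 [1, 0, 0]]
  V a = (-4, 4, 0)
Solving gives a = (0, 4, -4).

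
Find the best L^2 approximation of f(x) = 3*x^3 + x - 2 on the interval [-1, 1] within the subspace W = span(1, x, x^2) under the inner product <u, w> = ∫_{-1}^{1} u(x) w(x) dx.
g(x) = 14*x/5 - 2

The best approximation g ∈ W is the orthogonal projection of f onto W. Writing g = a_0 + a_1 x + a_2 x^2, the coefficients solve the normal equations G · a = b where
  G_{ij} = <φ_i, φ_j> and b_i = <f, φ_i>, with φ_0 = 1, φ_1 = x, φ_2 = x^2.
G =
  [2, 0, 2/3]
  [0, 2/3, 0]
  [2/3, 0, 2/5],
b = (-4, 28/15, -4/3).
Solving gives a_0 = -2, a_1 = 14/5, a_2 = 0, so
  g(x) = 14*x/5 - 2.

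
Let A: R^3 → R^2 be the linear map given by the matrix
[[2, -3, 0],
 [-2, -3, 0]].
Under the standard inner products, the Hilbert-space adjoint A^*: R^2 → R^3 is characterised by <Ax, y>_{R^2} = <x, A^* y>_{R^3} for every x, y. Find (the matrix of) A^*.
A^* = A^T =
[[2, -2],
 [-3, -3],
 [0, 0]]

For real matrices with standard dot products, the defining identity <Ax, y> = <x, A^* y> gives (Ax)^T y = x^T (A^*) y, i.e. x^T A^T y = x^T (A^*) y. Since this holds for all x, y, we must have A^* = A^T. Therefore
A^* =
[[2, -2],
 [-3, -3],
 [0, 0]].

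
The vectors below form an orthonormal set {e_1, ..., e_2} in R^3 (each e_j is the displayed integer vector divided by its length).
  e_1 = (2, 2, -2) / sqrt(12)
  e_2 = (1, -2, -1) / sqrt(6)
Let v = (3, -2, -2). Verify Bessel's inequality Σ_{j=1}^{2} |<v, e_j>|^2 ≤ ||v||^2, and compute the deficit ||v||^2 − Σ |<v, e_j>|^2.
Σ |<v, e_j>|^2 = 33/2; ||v||^2 = 17; deficit = 1/2

Write each e_j = u_j / sqrt(<u_j, u_j>) where u_j is the displayed integer vector. Then <v, e_j> = <v, u_j> / sqrt(<u_j, u_j>), so |<v, e_j>|^2 = <v, u_j>^2 / <u_j, u_j>.
Coefficients: <v, e_1> = 6/sqrt(12), <v, e_2> = 9/sqrt(6).
Square and sum: Σ |<v, e_j>|^2 = 33/2.
Compute ||v||^2 = v·v = 17.
Deficit = 17 − 33/2 = 1/2 ≥ 0, confirming Bessel's inequality. (The deficit equals ||v − Σ <v,e_j> e_j||^2, the squared distance from v to span{e_j}.)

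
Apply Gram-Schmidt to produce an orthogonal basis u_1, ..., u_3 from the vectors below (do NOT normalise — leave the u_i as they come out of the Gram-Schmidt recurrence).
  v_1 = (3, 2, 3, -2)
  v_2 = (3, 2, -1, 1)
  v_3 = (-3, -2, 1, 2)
Orthogonal basis:
  u_1 = (3, 2, 3, -2)
  u_2 = (27/13, 18/13, -25/13, 21/13)
  u_3 = (-18/163, -12/163, 234/163, 312/163)

Apply the Gram-Schmidt recurrence
  u_1 = v_1
  u_i = v_i − Σ_{j<i} ((v_i · u_j) / (u_j · u_j)) · u_j.

Step by step this gives:
  u_1 = (3, 2, 3, -2)
  u_2 = (27/13, 18/13, -25/13, 21/13)
  u_3 = (-18/163, -12/163, 234/163, 312/163)

Orthogonality check:
  u_2 · u_1 = 0 (should be 0)
  u_3 · u_1 = 0 (should be 0)
  u_3 · u_2 = 0 (should be 0)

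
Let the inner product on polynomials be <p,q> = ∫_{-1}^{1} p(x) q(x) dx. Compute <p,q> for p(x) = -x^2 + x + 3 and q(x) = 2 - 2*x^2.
<p,q> = 112/15

Expand the product: p(x)·q(x) = 2*x^4 - 2*x^3 - 8*x^2 + 2*x + 6.
∫_{-1}^{1} of each monomial x^k gives [2/(k+1) if k even, 0 if k odd]. Integrating term-by-term (or equivalently evaluating the antiderivative F(x) = 2*x^5/5 - x^4/2 - 8*x^3/3 + x^2 + 6*x at the endpoints):
  F(1) − F(−1) = 127/30 − (-97/30) = 112/15.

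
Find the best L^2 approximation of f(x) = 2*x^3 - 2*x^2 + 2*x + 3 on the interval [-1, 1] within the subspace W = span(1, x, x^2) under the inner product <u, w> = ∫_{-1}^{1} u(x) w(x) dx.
g(x) = -2*x^2 + 16*x/5 + 3

The best approximation g ∈ W is the orthogonal projection of f onto W. Writing g = a_0 + a_1 x + a_2 x^2, the coefficients solve the normal equations G · a = b where
  G_{ij} = <φ_i, φ_j> and b_i = <f, φ_i>, with φ_0 = 1, φ_1 = x, φ_2 = x^2.
G =
  [2, 0, 2/3]
  [0, 2/3, 0]
  [2/3, 0, 2/5],
b = (14/3, 32/15, 6/5).
Solving gives a_0 = 3, a_1 = 16/5, a_2 = -2, so
  g(x) = -2*x^2 + 16*x/5 + 3.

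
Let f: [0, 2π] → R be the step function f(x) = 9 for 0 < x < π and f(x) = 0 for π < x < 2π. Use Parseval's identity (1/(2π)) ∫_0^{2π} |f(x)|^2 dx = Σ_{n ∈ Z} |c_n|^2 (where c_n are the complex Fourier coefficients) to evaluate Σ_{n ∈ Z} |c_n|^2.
Σ |c_n|^2 = 81/2

Parseval equates the L^2 energy of f (normalised by 1/(2π)) with the ℓ^2 sum of its Fourier coefficients: (1/(2π)) ∫_0^{2π} |f|^2 = Σ |c_n|^2.
Compute the left side: (1/(2π)) [∫_0^π 9^2 dx + ∫_π^{2π} 0^2 dx] = (1/(2π)) · (81π + 0π) = (81 + 0)/2 = 81/2.
So Σ_{n ∈ Z} |c_n|^2 = 81/2.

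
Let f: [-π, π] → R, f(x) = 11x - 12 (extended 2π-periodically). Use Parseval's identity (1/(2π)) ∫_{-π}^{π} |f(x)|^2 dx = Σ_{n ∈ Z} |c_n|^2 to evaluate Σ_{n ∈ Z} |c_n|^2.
Σ |c_n|^2 = 121π^2/3 + 144

Expand and integrate term by term over [-π, π]:
  ∫ (11x)^2 dx = 121·(2π^3/3); ∫ 2·11·(-12)·x dx = 0 (odd integrand); ∫ (-12)^2 dx = 144·2π.
So (1/(2π)) ∫_{-π}^{π} (11x - 12)^2 dx = 121π^2/3 + 144 = 121π^2/3 + 144.
Parseval ⇒ Σ |c_n|^2 = 121π^2/3 + 144.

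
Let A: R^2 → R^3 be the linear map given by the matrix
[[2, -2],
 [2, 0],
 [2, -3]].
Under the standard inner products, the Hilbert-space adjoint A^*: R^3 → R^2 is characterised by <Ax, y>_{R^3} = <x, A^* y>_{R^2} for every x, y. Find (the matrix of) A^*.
A^* = A^T =
[[2, 2, 2],
 [-2, 0, -3]]

For real matrices with standard dot products, the defining identity <Ax, y> = <x, A^* y> gives (Ax)^T y = x^T (A^*) y, i.e. x^T A^T y = x^T (A^*) y. Since this holds for all x, y, we must have A^* = A^T. Therefore
A^* =
[[2, 2, 2],
 [-2, 0, -3]].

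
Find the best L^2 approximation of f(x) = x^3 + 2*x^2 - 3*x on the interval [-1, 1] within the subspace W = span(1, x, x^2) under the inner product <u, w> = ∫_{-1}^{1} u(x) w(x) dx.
g(x) = 2*x^2 - 12*x/5

The best approximation g ∈ W is the orthogonal projection of f onto W. Writing g = a_0 + a_1 x + a_2 x^2, the coefficients solve the normal equations G · a = b where
  G_{ij} = <φ_i, φ_j> and b_i = <f, φ_i>, with φ_0 = 1, φ_1 = x, φ_2 = x^2.
G =
  [2, 0, 2/3]
  [0, 2/3, 0]
  [2/3, 0, 2/5],
b = (4/3, -8/5, 4/5).
Solving gives a_0 = 0, a_1 = -12/5, a_2 = 2, so
  g(x) = 2*x^2 - 12*x/5.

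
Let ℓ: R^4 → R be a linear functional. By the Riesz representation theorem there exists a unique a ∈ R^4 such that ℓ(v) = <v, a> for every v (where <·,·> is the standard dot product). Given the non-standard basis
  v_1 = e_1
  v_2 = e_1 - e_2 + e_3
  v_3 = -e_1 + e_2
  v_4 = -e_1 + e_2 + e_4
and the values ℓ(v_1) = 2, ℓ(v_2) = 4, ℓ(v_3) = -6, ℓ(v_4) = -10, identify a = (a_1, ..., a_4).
a = (2, -4, -2, -4)

Write a = (a_1, ..., a_4) in the standard basis. For each basis vector v_i, ℓ(v_i) = <v_i, a> is a linear equation in the a_j's. Collect the n equations into a matrix system V a = ℓ, where row i of V is v_i (expressed in the standard basis). Since V is invertible (lower-triangular with 1s on the diagonal, up to permutation), solve by back-substitution:
  V =
[[1, 0, 0, 0],
 [1, -1, 1, 0],
 [-1, 1, 0, 0],
 [-1, 1, 0, 1]]
  V a = (2, 4, -6, -10)
Solving gives a = (2, -4, -2, -4).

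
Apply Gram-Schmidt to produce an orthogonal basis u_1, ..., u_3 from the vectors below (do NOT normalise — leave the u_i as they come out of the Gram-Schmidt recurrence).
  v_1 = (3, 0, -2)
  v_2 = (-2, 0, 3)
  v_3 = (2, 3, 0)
Orthogonal basis:
  u_1 = (3, 0, -2)
  u_2 = (10/13, 0, 15/13)
  u_3 = (0, 3, 0)

Apply the Gram-Schmidt recurrence
  u_1 = v_1
  u_i = v_i − Σ_{j<i} ((v_i · u_j) / (u_j · u_j)) · u_j.

Step by step this gives:
  u_1 = (3, 0, -2)
  u_2 = (10/13, 0, 15/13)
  u_3 = (0, 3, 0)

Orthogonality check:
  u_2 · u_1 = 0 (should be 0)
  u_3 · u_1 = 0 (should be 0)
  u_3 · u_2 = 0 (should be 0)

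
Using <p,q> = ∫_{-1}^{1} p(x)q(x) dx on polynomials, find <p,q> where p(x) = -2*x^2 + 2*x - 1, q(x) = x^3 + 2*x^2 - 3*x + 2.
<p,q> = -64/5

Expand the product: p(x)·q(x) = -2*x^5 - 2*x^4 + 9*x^3 - 12*x^2 + 7*x - 2.
∫_{-1}^{1} of each monomial x^k gives [2/(k+1) if k even, 0 if k odd]. Integrating term-by-term (or equivalently evaluating the antiderivative F(x) = -x^6/3 - 2*x^5/5 + 9*x^4/4 - 4*x^3 + 7*x^2/2 - 2*x at the endpoints):
  F(1) − F(−1) = -59/60 − (709/60) = -64/5.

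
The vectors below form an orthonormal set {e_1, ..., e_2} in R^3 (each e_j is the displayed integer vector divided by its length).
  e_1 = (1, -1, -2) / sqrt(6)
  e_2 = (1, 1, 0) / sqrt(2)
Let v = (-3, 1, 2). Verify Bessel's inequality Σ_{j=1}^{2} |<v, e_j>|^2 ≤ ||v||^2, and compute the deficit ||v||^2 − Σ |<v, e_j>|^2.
Σ |<v, e_j>|^2 = 38/3; ||v||^2 = 14; deficit = 4/3

Write each e_j = u_j / sqrt(<u_j, u_j>) where u_j is the displayed integer vector. Then <v, e_j> = <v, u_j> / sqrt(<u_j, u_j>), so |<v, e_j>|^2 = <v, u_j>^2 / <u_j, u_j>.
Coefficients: <v, e_1> = -8/sqrt(6), <v, e_2> = -2/sqrt(2).
Square and sum: Σ |<v, e_j>|^2 = 38/3.
Compute ||v||^2 = v·v = 14.
Deficit = 14 − 38/3 = 4/3 ≥ 0, confirming Bessel's inequality. (The deficit equals ||v − Σ <v,e_j> e_j||^2, the squared distance from v to span{e_j}.)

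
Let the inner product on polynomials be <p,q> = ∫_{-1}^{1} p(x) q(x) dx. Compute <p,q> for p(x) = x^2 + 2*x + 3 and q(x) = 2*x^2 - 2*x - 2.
<p,q> = -56/5

Expand the product: p(x)·q(x) = 2*x^4 + 2*x^3 - 10*x - 6.
∫_{-1}^{1} of each monomial x^k gives [2/(k+1) if k even, 0 if k odd]. Integrating term-by-term (or equivalently evaluating the antiderivative F(x) = 2*x^5/5 + x^4/2 - 5*x^2 - 6*x at the endpoints):
  F(1) − F(−1) = -101/10 − (11/10) = -56/5.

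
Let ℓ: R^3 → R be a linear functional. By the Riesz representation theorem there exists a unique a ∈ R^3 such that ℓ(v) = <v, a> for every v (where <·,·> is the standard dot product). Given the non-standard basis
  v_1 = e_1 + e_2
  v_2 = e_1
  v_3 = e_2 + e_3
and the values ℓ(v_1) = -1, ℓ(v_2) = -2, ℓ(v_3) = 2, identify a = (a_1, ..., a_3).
a = (-2, 1, 1)

Write a = (a_1, ..., a_3) in the standard basis. For each basis vector v_i, ℓ(v_i) = <v_i, a> is a linear equation in the a_j's. Collect the n equations into a matrix system V a = ℓ, where row i of V is v_i (expressed in the standard basis). Since V is invertible (lower-triangular with 1s on the diagonal, up to permutation), solve by back-substitution:
  V =
[[1, 1, 0],
 [1, 0, 0],
 [0, 1, 1]]
  V a = (-1, -2, 2)
Solving gives a = (-2, 1, 1).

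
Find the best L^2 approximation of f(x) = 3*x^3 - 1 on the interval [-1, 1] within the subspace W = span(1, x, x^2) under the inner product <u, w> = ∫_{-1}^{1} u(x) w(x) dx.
g(x) = 9*x/5 - 1

The best approximation g ∈ W is the orthogonal projection of f onto W. Writing g = a_0 + a_1 x + a_2 x^2, the coefficients solve the normal equations G · a = b where
  G_{ij} = <φ_i, φ_j> and b_i = <f, φ_i>, with φ_0 = 1, φ_1 = x, φ_2 = x^2.
G =
  [2, 0, 2/3]
  [0, 2/3, 0]
  [2/3, 0, 2/5],
b = (-2, 6/5, -2/3).
Solving gives a_0 = -1, a_1 = 9/5, a_2 = 0, so
  g(x) = 9*x/5 - 1.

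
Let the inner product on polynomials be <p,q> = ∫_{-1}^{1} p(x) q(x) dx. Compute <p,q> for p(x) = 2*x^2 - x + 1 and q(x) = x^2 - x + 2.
<p,q> = 44/5

Expand the product: p(x)·q(x) = 2*x^4 - 3*x^3 + 6*x^2 - 3*x + 2.
∫_{-1}^{1} of each monomial x^k gives [2/(k+1) if k even, 0 if k odd]. Integrating term-by-term (or equivalently evaluating the antiderivative F(x) = 2*x^5/5 - 3*x^4/4 + 2*x^3 - 3*x^2/2 + 2*x at the endpoints):
  F(1) − F(−1) = 43/20 − (-133/20) = 44/5.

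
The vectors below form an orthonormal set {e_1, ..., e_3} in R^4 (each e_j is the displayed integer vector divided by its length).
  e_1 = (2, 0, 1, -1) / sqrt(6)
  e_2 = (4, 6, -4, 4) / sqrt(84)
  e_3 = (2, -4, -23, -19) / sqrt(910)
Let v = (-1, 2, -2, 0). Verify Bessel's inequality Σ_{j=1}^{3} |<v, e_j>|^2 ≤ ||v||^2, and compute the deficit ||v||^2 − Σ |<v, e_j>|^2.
Σ |<v, e_j>|^2 = 464/65; ||v||^2 = 9; deficit = 121/65

Write each e_j = u_j / sqrt(<u_j, u_j>) where u_j is the displayed integer vector. Then <v, e_j> = <v, u_j> / sqrt(<u_j, u_j>), so |<v, e_j>|^2 = <v, u_j>^2 / <u_j, u_j>.
Coefficients: <v, e_1> = -4/sqrt(6), <v, e_2> = 16/sqrt(84), <v, e_3> = 36/sqrt(910).
Square and sum: Σ |<v, e_j>|^2 = 464/65.
Compute ||v||^2 = v·v = 9.
Deficit = 9 − 464/65 = 121/65 ≥ 0, confirming Bessel's inequality. (The deficit equals ||v − Σ <v,e_j> e_j||^2, the squared distance from v to span{e_j}.)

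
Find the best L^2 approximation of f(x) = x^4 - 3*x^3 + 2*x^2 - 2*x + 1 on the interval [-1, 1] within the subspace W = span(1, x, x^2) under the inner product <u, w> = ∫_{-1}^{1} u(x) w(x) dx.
g(x) = 20*x^2/7 - 19*x/5 + 32/35

The best approximation g ∈ W is the orthogonal projection of f onto W. Writing g = a_0 + a_1 x + a_2 x^2, the coefficients solve the normal equations G · a = b where
  G_{ij} = <φ_i, φ_j> and b_i = <f, φ_i>, with φ_0 = 1, φ_1 = x, φ_2 = x^2.
G =
  [2, 0, 2/3]
  [0, 2/3, 0]
  [2/3, 0, 2/5],
b = (56/15, -38/15, 184/105).
Solving gives a_0 = 32/35, a_1 = -19/5, a_2 = 20/7, so
  g(x) = 20*x^2/7 - 19*x/5 + 32/35.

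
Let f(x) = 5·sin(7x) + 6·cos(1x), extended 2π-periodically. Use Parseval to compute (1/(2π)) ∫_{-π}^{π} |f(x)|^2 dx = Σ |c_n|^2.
Σ |c_n|^2 = 61/2

Expand |f|^2 and use orthogonality of {sin(nx), cos(mx)} on [-π, π]:
  ∫_{-π}^{π} sin(nx)^2 dx = π, ∫ cos(mx)^2 dx = π, and cross terms integrate to 0.
So ∫_{-π}^{π} f(x)^2 dx = 5^2 · π + 6^2 · π = (25 + 36)π.
Divide by 2π: (25 + 36)/2 = 61/2.
By Parseval, this equals Σ |c_n|^2.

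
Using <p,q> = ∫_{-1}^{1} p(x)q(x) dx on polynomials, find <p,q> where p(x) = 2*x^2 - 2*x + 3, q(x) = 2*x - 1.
<p,q> = -10

Expand the product: p(x)·q(x) = 4*x^3 - 6*x^2 + 8*x - 3.
∫_{-1}^{1} of each monomial x^k gives [2/(k+1) if k even, 0 if k odd]. Integrating term-by-term (or equivalently evaluating the antiderivative F(x) = x^4 - 2*x^3 + 4*x^2 - 3*x at the endpoints):
  F(1) − F(−1) = 0 − (10) = -10.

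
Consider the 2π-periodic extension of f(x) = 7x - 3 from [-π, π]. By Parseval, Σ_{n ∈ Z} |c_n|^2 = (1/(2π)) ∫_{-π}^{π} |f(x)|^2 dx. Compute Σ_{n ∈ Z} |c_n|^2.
Σ |c_n|^2 = 49π^2/3 + 9

Expand and integrate term by term over [-π, π]:
  ∫ (7x)^2 dx = 49·(2π^3/3); ∫ 2·7·(-3)·x dx = 0 (odd integrand); ∫ (-3)^2 dx = 9·2π.
So (1/(2π)) ∫_{-π}^{π} (7x - 3)^2 dx = 49π^2/3 + 9 = 49π^2/3 + 9.
Parseval ⇒ Σ |c_n|^2 = 49π^2/3 + 9.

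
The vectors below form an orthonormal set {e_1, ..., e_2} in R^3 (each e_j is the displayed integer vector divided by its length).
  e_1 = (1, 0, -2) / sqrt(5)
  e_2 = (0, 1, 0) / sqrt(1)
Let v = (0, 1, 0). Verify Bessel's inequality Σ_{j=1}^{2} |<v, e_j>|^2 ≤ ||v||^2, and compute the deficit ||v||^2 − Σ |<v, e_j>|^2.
Σ |<v, e_j>|^2 = 1; ||v||^2 = 1; deficit = 0

Write each e_j = u_j / sqrt(<u_j, u_j>) where u_j is the displayed integer vector. Then <v, e_j> = <v, u_j> / sqrt(<u_j, u_j>), so |<v, e_j>|^2 = <v, u_j>^2 / <u_j, u_j>.
Coefficients: <v, e_1> = 0/sqrt(5), <v, e_2> = 1/sqrt(1).
Square and sum: Σ |<v, e_j>|^2 = 1.
Compute ||v||^2 = v·v = 1.
Deficit = 1 − 1 = 0 ≥ 0, confirming Bessel's inequality. (The deficit equals ||v − Σ <v,e_j> e_j||^2, the squared distance from v to span{e_j}.)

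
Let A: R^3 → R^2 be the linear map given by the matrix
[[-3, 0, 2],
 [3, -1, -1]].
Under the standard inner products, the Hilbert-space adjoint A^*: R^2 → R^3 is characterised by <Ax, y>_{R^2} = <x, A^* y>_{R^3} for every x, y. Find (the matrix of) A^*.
A^* = A^T =
[[-3, 3],
 [0, -1],
 [2, -1]]

For real matrices with standard dot products, the defining identity <Ax, y> = <x, A^* y> gives (Ax)^T y = x^T (A^*) y, i.e. x^T A^T y = x^T (A^*) y. Since this holds for all x, y, we must have A^* = A^T. Therefore
A^* =
[[-3, 3],
 [0, -1],
 [2, -1]].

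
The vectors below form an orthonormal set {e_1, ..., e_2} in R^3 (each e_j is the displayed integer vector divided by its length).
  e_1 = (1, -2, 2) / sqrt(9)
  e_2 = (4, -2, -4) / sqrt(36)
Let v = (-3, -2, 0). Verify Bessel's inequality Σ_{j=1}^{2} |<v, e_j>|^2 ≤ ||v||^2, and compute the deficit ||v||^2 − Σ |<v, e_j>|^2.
Σ |<v, e_j>|^2 = 17/9; ||v||^2 = 13; deficit = 100/9

Write each e_j = u_j / sqrt(<u_j, u_j>) where u_j is the displayed integer vector. Then <v, e_j> = <v, u_j> / sqrt(<u_j, u_j>), so |<v, e_j>|^2 = <v, u_j>^2 / <u_j, u_j>.
Coefficients: <v, e_1> = 1/sqrt(9), <v, e_2> = -8/sqrt(36).
Square and sum: Σ |<v, e_j>|^2 = 17/9.
Compute ||v||^2 = v·v = 13.
Deficit = 13 − 17/9 = 100/9 ≥ 0, confirming Bessel's inequality. (The deficit equals ||v − Σ <v,e_j> e_j||^2, the squared distance from v to span{e_j}.)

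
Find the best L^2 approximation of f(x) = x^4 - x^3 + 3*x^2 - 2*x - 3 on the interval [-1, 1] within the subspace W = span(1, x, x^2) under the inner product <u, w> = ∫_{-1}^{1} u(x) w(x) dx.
g(x) = 27*x^2/7 - 13*x/5 - 108/35

The best approximation g ∈ W is the orthogonal projection of f onto W. Writing g = a_0 + a_1 x + a_2 x^2, the coefficients solve the normal equations G · a = b where
  G_{ij} = <φ_i, φ_j> and b_i = <f, φ_i>, with φ_0 = 1, φ_1 = x, φ_2 = x^2.
G =
  [2, 0, 2/3]
  [0, 2/3, 0]
  [2/3, 0, 2/5],
b = (-18/5, -26/15, -18/35).
Solving gives a_0 = -108/35, a_1 = -13/5, a_2 = 27/7, so
  g(x) = 27*x^2/7 - 13*x/5 - 108/35.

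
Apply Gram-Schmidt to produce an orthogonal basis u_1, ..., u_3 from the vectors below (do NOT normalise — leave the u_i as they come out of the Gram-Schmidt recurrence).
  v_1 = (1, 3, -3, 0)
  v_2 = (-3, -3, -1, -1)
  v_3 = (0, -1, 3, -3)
Orthogonal basis:
  u_1 = (1, 3, -3, 0)
  u_2 = (-48/19, -30/19, -46/19, -1)
  u_3 = (60/299, 187/299, 9/13, -948/299)

Apply the Gram-Schmidt recurrence
  u_1 = v_1
  u_i = v_i − Σ_{j<i} ((v_i · u_j) / (u_j · u_j)) · u_j.

Step by step this gives:
  u_1 = (1, 3, -3, 0)
  u_2 = (-48/19, -30/19, -46/19, -1)
  u_3 = (60/299, 187/299, 9/13, -948/299)

Orthogonality check:
  u_2 · u_1 = 0 (should be 0)
  u_3 · u_1 = 0 (should be 0)
  u_3 · u_2 = 0 (should be 0)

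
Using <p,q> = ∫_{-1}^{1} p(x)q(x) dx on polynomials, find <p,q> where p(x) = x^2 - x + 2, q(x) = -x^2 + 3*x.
<p,q> = -56/15

Expand the product: p(x)·q(x) = -x^4 + 4*x^3 - 5*x^2 + 6*x.
∫_{-1}^{1} of each monomial x^k gives [2/(k+1) if k even, 0 if k odd]. Integrating term-by-term (or equivalently evaluating the antiderivative F(x) = -x^5/5 + x^4 - 5*x^3/3 + 3*x^2 at the endpoints):
  F(1) − F(−1) = 32/15 − (88/15) = -56/15.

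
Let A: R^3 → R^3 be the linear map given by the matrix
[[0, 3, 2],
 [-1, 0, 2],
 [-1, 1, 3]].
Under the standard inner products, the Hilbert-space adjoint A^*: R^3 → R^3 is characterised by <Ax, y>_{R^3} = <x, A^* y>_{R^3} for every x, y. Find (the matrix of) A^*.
A^* = A^T =
[[0, -1, -1],
 [3, 0, 1],
 [2, 2, 3]]

For real matrices with standard dot products, the defining identity <Ax, y> = <x, A^* y> gives (Ax)^T y = x^T (A^*) y, i.e. x^T A^T y = x^T (A^*) y. Since this holds for all x, y, we must have A^* = A^T. Therefore
A^* =
[[0, -1, -1],
 [3, 0, 1],
 [2, 2, 3]].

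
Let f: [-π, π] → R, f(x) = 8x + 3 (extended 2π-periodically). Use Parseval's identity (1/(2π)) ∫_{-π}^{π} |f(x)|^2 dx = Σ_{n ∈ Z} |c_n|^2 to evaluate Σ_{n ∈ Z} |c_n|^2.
Σ |c_n|^2 = 64π^2/3 + 9

Expand and integrate term by term over [-π, π]:
  ∫ (8x)^2 dx = 64·(2π^3/3); ∫ 2·8·(3)·x dx = 0 (odd integrand); ∫ 3^2 dx = 9·2π.
So (1/(2π)) ∫_{-π}^{π} (8x + 3)^2 dx = 64π^2/3 + 9 = 64π^2/3 + 9.
Parseval ⇒ Σ |c_n|^2 = 64π^2/3 + 9.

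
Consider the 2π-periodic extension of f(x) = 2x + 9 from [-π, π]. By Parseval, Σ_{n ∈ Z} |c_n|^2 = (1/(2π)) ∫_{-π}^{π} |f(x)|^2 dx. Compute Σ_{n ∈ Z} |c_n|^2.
Σ |c_n|^2 = 4π^2/3 + 81

Expand and integrate term by term over [-π, π]:
  ∫ (2x)^2 dx = 4·(2π^3/3); ∫ 2·2·(9)·x dx = 0 (odd integrand); ∫ 9^2 dx = 81·2π.
So (1/(2π)) ∫_{-π}^{π} (2x + 9)^2 dx = 4π^2/3 + 81 = 4π^2/3 + 81.
Parseval ⇒ Σ |c_n|^2 = 4π^2/3 + 81.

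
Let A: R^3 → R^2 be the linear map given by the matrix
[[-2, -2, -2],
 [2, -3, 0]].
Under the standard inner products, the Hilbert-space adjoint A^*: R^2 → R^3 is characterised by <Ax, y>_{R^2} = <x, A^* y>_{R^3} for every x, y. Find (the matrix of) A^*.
A^* = A^T =
[[-2, 2],
 [-2, -3],
 [-2, 0]]

For real matrices with standard dot products, the defining identity <Ax, y> = <x, A^* y> gives (Ax)^T y = x^T (A^*) y, i.e. x^T A^T y = x^T (A^*) y. Since this holds for all x, y, we must have A^* = A^T. Therefore
A^* =
[[-2, 2],
 [-2, -3],
 [-2, 0]].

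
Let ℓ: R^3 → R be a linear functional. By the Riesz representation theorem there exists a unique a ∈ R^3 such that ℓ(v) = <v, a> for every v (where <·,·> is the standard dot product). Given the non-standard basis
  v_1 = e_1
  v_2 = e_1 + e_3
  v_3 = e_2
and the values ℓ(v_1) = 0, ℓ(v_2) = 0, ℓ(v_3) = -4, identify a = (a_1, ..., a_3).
a = (0, -4, 0)

Write a = (a_1, ..., a_3) in the standard basis. For each basis vector v_i, ℓ(v_i) = <v_i, a> is a linear equation in the a_j's. Collect the n equations into a matrix system V a = ℓ, where row i of V is v_i (expressed in the standard basis). Since V is invertible (lower-triangular with 1s on the diagonal, up to permutation), solve by back-substitution:
  V =
[[1, 0, 0],
 [1, 0, 1],
 [0, 1, 0]]
  V a = (0, 0, -4)
Solving gives a = (0, -4, 0).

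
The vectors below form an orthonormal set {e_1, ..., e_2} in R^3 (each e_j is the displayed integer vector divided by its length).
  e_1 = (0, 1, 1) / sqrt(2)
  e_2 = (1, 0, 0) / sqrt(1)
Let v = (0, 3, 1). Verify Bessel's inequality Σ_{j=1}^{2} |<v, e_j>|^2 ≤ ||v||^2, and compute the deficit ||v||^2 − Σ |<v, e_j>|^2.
Σ |<v, e_j>|^2 = 8; ||v||^2 = 10; deficit = 2

Write each e_j = u_j / sqrt(<u_j, u_j>) where u_j is the displayed integer vector. Then <v, e_j> = <v, u_j> / sqrt(<u_j, u_j>), so |<v, e_j>|^2 = <v, u_j>^2 / <u_j, u_j>.
Coefficients: <v, e_1> = 4/sqrt(2), <v, e_2> = 0/sqrt(1).
Square and sum: Σ |<v, e_j>|^2 = 8.
Compute ||v||^2 = v·v = 10.
Deficit = 10 − 8 = 2 ≥ 0, confirming Bessel's inequality. (The deficit equals ||v − Σ <v,e_j> e_j||^2, the squared distance from v to span{e_j}.)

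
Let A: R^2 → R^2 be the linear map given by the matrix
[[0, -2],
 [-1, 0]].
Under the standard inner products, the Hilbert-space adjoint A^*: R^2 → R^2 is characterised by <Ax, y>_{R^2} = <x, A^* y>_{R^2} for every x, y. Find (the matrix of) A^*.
A^* = A^T =
[[0, -1],
 [-2, 0]]

For real matrices with standard dot products, the defining identity <Ax, y> = <x, A^* y> gives (Ax)^T y = x^T (A^*) y, i.e. x^T A^T y = x^T (A^*) y. Since this holds for all x, y, we must have A^* = A^T. Therefore
A^* =
[[0, -1],
 [-2, 0]].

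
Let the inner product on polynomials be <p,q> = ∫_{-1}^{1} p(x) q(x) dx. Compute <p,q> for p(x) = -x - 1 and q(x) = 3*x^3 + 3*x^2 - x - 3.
<p,q> = 52/15

Expand the product: p(x)·q(x) = -3*x^4 - 6*x^3 - 2*x^2 + 4*x + 3.
∫_{-1}^{1} of each monomial x^k gives [2/(k+1) if k even, 0 if k odd]. Integrating term-by-term (or equivalently evaluating the antiderivative F(x) = -3*x^5/5 - 3*x^4/2 - 2*x^3/3 + 2*x^2 + 3*x at the endpoints):
  F(1) − F(−1) = 67/30 − (-37/30) = 52/15.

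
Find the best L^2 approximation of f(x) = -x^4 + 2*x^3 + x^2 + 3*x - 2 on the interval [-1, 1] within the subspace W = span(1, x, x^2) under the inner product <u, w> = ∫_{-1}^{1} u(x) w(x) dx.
g(x) = x^2/7 + 21*x/5 - 67/35

The best approximation g ∈ W is the orthogonal projection of f onto W. Writing g = a_0 + a_1 x + a_2 x^2, the coefficients solve the normal equations G · a = b where
  G_{ij} = <φ_i, φ_j> and b_i = <f, φ_i>, with φ_0 = 1, φ_1 = x, φ_2 = x^2.
G =
  [2, 0, 2/3]
  [0, 2/3, 0]
  [2/3, 0, 2/5],
b = (-56/15, 14/5, -128/105).
Solving gives a_0 = -67/35, a_1 = 21/5, a_2 = 1/7, so
  g(x) = x^2/7 + 21*x/5 - 67/35.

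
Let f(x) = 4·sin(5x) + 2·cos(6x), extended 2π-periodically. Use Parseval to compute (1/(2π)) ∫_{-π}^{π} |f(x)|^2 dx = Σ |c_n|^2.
Σ |c_n|^2 = 10

Expand |f|^2 and use orthogonality of {sin(nx), cos(mx)} on [-π, π]:
  ∫_{-π}^{π} sin(nx)^2 dx = π, ∫ cos(mx)^2 dx = π, and cross terms integrate to 0.
So ∫_{-π}^{π} f(x)^2 dx = 4^2 · π + 2^2 · π = (16 + 4)π.
Divide by 2π: (16 + 4)/2 = 10.
By Parseval, this equals Σ |c_n|^2.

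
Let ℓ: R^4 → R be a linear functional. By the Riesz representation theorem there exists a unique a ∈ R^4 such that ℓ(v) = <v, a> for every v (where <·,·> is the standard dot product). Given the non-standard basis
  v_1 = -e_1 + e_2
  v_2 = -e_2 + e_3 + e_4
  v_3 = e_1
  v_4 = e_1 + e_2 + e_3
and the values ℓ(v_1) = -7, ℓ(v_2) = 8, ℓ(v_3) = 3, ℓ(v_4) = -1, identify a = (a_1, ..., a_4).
a = (3, -4, 0, 4)

Write a = (a_1, ..., a_4) in the standard basis. For each basis vector v_i, ℓ(v_i) = <v_i, a> is a linear equation in the a_j's. Collect the n equations into a matrix system V a = ℓ, where row i of V is v_i (expressed in the standard basis). Since V is invertible (lower-triangular with 1s on the diagonal, up to permutation), solve by back-substitution:
  V =
[[-1, 1, 0, 0],
 [0, -1, 1, 1],
 [1, 0, 0, 0],
 [1, 1, 1, 0]]
  V a = (-7, 8, 3, -1)
Solving gives a = (3, -4, 0, 4).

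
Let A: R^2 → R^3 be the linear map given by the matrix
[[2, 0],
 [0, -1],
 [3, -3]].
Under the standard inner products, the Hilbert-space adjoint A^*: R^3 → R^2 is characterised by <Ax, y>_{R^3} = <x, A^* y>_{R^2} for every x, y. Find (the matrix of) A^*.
A^* = A^T =
[[2, 0, 3],
 [0, -1, -3]]

For real matrices with standard dot products, the defining identity <Ax, y> = <x, A^* y> gives (Ax)^T y = x^T (A^*) y, i.e. x^T A^T y = x^T (A^*) y. Since this holds for all x, y, we must have A^* = A^T. Therefore
A^* =
[[2, 0, 3],
 [0, -1, -3]].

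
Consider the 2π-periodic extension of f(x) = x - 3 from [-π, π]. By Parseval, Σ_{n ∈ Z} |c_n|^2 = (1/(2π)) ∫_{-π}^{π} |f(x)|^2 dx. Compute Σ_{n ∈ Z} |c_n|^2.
Σ |c_n|^2 = π^2/3 + 9

Expand and integrate term by term over [-π, π]:
  ∫ (x)^2 dx = 1·(2π^3/3); ∫ 2·1·(-3)·x dx = 0 (odd integrand); ∫ (-3)^2 dx = 9·2π.
So (1/(2π)) ∫_{-π}^{π} (x - 3)^2 dx = 1π^2/3 + 9 = π^2/3 + 9.
Parseval ⇒ Σ |c_n|^2 = π^2/3 + 9.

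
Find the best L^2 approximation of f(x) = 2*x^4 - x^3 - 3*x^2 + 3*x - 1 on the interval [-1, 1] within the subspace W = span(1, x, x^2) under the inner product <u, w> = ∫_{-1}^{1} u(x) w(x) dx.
g(x) = -9*x^2/7 + 12*x/5 - 41/35

The best approximation g ∈ W is the orthogonal projection of f onto W. Writing g = a_0 + a_1 x + a_2 x^2, the coefficients solve the normal equations G · a = b where
  G_{ij} = <φ_i, φ_j> and b_i = <f, φ_i>, with φ_0 = 1, φ_1 = x, φ_2 = x^2.
G =
  [2, 0, 2/3]
  [0, 2/3, 0]
  [2/3, 0, 2/5],
b = (-16/5, 8/5, -136/105).
Solving gives a_0 = -41/35, a_1 = 12/5, a_2 = -9/7, so
  g(x) = -9*x^2/7 + 12*x/5 - 41/35.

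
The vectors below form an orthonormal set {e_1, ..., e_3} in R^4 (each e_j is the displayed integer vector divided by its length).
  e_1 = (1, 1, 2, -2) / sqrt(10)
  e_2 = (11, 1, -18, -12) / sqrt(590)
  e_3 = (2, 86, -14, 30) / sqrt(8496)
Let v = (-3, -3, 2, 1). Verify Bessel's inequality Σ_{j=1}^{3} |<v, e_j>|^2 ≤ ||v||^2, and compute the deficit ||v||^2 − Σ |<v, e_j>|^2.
Σ |<v, e_j>|^2 = 779/36; ||v||^2 = 23; deficit = 49/36

Write each e_j = u_j / sqrt(<u_j, u_j>) where u_j is the displayed integer vector. Then <v, e_j> = <v, u_j> / sqrt(<u_j, u_j>), so |<v, e_j>|^2 = <v, u_j>^2 / <u_j, u_j>.
Coefficients: <v, e_1> = -4/sqrt(10), <v, e_2> = -84/sqrt(590), <v, e_3> = -262/sqrt(8496).
Square and sum: Σ |<v, e_j>|^2 = 779/36.
Compute ||v||^2 = v·v = 23.
Deficit = 23 − 779/36 = 49/36 ≥ 0, confirming Bessel's inequality. (The deficit equals ||v − Σ <v,e_j> e_j||^2, the squared distance from v to span{e_j}.)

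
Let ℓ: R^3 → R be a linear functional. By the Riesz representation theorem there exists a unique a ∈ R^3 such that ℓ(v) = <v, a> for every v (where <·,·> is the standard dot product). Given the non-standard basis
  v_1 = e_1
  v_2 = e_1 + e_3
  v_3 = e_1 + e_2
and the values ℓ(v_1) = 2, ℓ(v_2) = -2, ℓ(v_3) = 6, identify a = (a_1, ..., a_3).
a = (2, 4, -4)

Write a = (a_1, ..., a_3) in the standard basis. For each basis vector v_i, ℓ(v_i) = <v_i, a> is a linear equation in the a_j's. Collect the n equations into a matrix system V a = ℓ, where row i of V is v_i (expressed in the standard basis). Since V is invertible (lower-triangular with 1s on the diagonal, up to permutation), solve by back-substitution:
  V =
[[1, 0, 0],
 [1, 0, 1],
 [1, 1, 0]]
  V a = (2, -2, 6)
Solving gives a = (2, 4, -4).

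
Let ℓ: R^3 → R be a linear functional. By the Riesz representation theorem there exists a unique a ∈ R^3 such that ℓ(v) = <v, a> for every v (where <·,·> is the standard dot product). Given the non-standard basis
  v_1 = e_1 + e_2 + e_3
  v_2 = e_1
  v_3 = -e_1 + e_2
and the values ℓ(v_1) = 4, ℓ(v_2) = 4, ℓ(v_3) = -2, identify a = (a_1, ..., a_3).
a = (4, 2, -2)

Write a = (a_1, ..., a_3) in the standard basis. For each basis vector v_i, ℓ(v_i) = <v_i, a> is a linear equation in the a_j's. Collect the n equations into a matrix system V a = ℓ, where row i of V is v_i (expressed in the standard basis). Since V is invertible (lower-triangular with 1s on the diagonal, up to permutation), solve by back-substitution:
  V =
[[1, 1, 1],
 [1, 0, 0],
 [-1, 1, 0]]
  V a = (4, 4, -2)
Solving gives a = (4, 2, -2).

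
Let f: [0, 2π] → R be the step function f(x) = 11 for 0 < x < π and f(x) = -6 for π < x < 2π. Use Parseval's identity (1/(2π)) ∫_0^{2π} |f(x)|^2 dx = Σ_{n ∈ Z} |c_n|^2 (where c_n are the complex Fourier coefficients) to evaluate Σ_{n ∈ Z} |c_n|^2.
Σ |c_n|^2 = 157/2

Parseval equates the L^2 energy of f (normalised by 1/(2π)) with the ℓ^2 sum of its Fourier coefficients: (1/(2π)) ∫_0^{2π} |f|^2 = Σ |c_n|^2.
Compute the left side: (1/(2π)) [∫_0^π 11^2 dx + ∫_π^{2π} (-6)^2 dx] = (1/(2π)) · (121π + 36π) = (121 + 36)/2 = 157/2.
So Σ_{n ∈ Z} |c_n|^2 = 157/2.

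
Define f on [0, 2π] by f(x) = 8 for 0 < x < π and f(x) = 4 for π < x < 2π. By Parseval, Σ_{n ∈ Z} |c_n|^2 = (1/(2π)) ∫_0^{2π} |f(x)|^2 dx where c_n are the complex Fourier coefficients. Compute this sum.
Σ |c_n|^2 = 40

Parseval equates the L^2 energy of f (normalised by 1/(2π)) with the ℓ^2 sum of its Fourier coefficients: (1/(2π)) ∫_0^{2π} |f|^2 = Σ |c_n|^2.
Compute the left side: (1/(2π)) [∫_0^π 8^2 dx + ∫_π^{2π} 4^2 dx] = (1/(2π)) · (64π + 16π) = (64 + 16)/2 = 40.
So Σ_{n ∈ Z} |c_n|^2 = 40.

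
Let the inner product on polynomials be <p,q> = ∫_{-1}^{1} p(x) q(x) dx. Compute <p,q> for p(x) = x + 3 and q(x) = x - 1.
<p,q> = -16/3

Expand the product: p(x)·q(x) = x^2 + 2*x - 3.
∫_{-1}^{1} of each monomial x^k gives [2/(k+1) if k even, 0 if k odd]. Integrating term-by-term (or equivalently evaluating the antiderivative F(x) = x^3/3 + x^2 - 3*x at the endpoints):
  F(1) − F(−1) = -5/3 − (11/3) = -16/3.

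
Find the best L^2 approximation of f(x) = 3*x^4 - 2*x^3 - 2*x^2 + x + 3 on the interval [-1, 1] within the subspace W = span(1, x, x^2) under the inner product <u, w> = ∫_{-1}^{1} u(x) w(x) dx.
g(x) = 4*x^2/7 - x/5 + 96/35

The best approximation g ∈ W is the orthogonal projection of f onto W. Writing g = a_0 + a_1 x + a_2 x^2, the coefficients solve the normal equations G · a = b where
  G_{ij} = <φ_i, φ_j> and b_i = <f, φ_i>, with φ_0 = 1, φ_1 = x, φ_2 = x^2.
G =
  [2, 0, 2/3]
  [0, 2/3, 0]
  [2/3, 0, 2/5],
b = (88/15, -2/15, 72/35).
Solving gives a_0 = 96/35, a_1 = -1/5, a_2 = 4/7, so
  g(x) = 4*x^2/7 - x/5 + 96/35.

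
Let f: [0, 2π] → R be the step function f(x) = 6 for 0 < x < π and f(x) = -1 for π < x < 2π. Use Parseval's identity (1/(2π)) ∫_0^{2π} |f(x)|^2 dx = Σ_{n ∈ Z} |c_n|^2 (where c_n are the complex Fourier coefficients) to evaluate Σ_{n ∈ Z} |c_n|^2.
Σ |c_n|^2 = 37/2

Parseval equates the L^2 energy of f (normalised by 1/(2π)) with the ℓ^2 sum of its Fourier coefficients: (1/(2π)) ∫_0^{2π} |f|^2 = Σ |c_n|^2.
Compute the left side: (1/(2π)) [∫_0^π 6^2 dx + ∫_π^{2π} (-1)^2 dx] = (1/(2π)) · (36π + 1π) = (36 + 1)/2 = 37/2.
So Σ_{n ∈ Z} |c_n|^2 = 37/2.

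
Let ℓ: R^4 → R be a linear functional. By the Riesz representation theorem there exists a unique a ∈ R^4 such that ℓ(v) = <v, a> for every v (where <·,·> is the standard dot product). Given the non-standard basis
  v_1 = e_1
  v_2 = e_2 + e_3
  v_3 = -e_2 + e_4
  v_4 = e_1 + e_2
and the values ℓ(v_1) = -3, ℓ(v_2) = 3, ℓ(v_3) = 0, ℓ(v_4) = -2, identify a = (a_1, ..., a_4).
a = (-3, 1, 2, 1)

Write a = (a_1, ..., a_4) in the standard basis. For each basis vector v_i, ℓ(v_i) = <v_i, a> is a linear equation in the a_j's. Collect the n equations into a matrix system V a = ℓ, where row i of V is v_i (expressed in the standard basis). Since V is invertible (lower-triangular with 1s on the diagonal, up to permutation), solve by back-substitution:
  V =
[[1, 0, 0, 0],
 [0, 1, 1, 0],
 [0, -1, 0, 1],
 [1, 1, 0, 0]]
  V a = (-3, 3, 0, -2)
Solving gives a = (-3, 1, 2, 1).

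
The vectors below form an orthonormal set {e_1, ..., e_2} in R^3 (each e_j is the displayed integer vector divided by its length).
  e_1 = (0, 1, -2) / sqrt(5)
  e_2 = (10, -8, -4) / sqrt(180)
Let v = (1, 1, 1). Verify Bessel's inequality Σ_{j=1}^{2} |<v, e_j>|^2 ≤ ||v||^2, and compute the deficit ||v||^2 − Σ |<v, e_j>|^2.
Σ |<v, e_j>|^2 = 2/9; ||v||^2 = 3; deficit = 25/9

Write each e_j = u_j / sqrt(<u_j, u_j>) where u_j is the displayed integer vector. Then <v, e_j> = <v, u_j> / sqrt(<u_j, u_j>), so |<v, e_j>|^2 = <v, u_j>^2 / <u_j, u_j>.
Coefficients: <v, e_1> = -1/sqrt(5), <v, e_2> = -2/sqrt(180).
Square and sum: Σ |<v, e_j>|^2 = 2/9.
Compute ||v||^2 = v·v = 3.
Deficit = 3 − 2/9 = 25/9 ≥ 0, confirming Bessel's inequality. (The deficit equals ||v − Σ <v,e_j> e_j||^2, the squared distance from v to span{e_j}.)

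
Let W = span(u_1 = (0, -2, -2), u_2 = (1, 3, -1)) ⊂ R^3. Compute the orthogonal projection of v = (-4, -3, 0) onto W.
proj_W(v) = (-10/9, -67/18, 13/18)

Set up U = [u_1 | ... | u_2] ∈ R^(3×2). The projector onto W = col(U) is P = U (U^T U)^(-1) U^T.
Compute U^T U =
  [8, -4]
  [-4, 11],
and U^T v = (6, -13).
Solve U^T U · c = U^T v for the coefficients: c = (7/36, -10/9). The projection is proj_W(v) = U c.
Check: (v - proj_W(v)) · u_1 = 0  (should be 0).
Check: (v - proj_W(v)) · u_2 = 0  (should be 0).
Result: proj_W(v) = (-10/9, -67/18, 13/18).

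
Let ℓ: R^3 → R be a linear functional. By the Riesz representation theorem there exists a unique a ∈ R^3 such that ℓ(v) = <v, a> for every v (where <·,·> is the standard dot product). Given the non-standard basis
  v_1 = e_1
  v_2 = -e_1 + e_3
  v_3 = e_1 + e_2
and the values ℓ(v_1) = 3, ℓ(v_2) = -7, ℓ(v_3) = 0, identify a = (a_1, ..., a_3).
a = (3, -3, -4)

Write a = (a_1, ..., a_3) in the standard basis. For each basis vector v_i, ℓ(v_i) = <v_i, a> is a linear equation in the a_j's. Collect the n equations into a matrix system V a = ℓ, where row i of V is v_i (expressed in the standard basis). Since V is invertible (lower-triangular with 1s on the diagonal, up to permutation), solve by back-substitution:
  V =
[[1, 0, 0],
 [-1, 0, 1],
 [1, 1, 0]]
  V a = (3, -7, 0)
Solving gives a = (3, -3, -4).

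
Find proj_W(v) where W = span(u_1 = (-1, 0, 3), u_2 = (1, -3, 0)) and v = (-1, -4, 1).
proj_W(v) = (7/11, -38/11, 17/11)

Set up U = [u_1 | ... | u_2] ∈ R^(3×2). The projector onto W = col(U) is P = U (U^T U)^(-1) U^T.
Compute U^T U =
  [10, -1]
  [-1, 10],
and U^T v = (4, 11).
Solve U^T U · c = U^T v for the coefficients: c = (17/33, 38/33). The projection is proj_W(v) = U c.
Check: (v - proj_W(v)) · u_1 = 0  (should be 0).
Check: (v - proj_W(v)) · u_2 = 0  (should be 0).
Result: proj_W(v) = (7/11, -38/11, 17/11).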